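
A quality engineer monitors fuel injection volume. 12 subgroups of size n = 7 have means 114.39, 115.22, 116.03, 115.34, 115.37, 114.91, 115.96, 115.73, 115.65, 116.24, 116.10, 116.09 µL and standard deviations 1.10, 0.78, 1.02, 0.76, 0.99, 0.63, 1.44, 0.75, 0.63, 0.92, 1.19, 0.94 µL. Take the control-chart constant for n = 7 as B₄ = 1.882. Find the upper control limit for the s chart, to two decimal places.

s̄ = (1.10 + 0.78 + 1.02 + 0.76 + 0.99 + 0.63 + 1.44 + 0.75 + 0.63 + 0.92 + 1.19 + 0.94) / 12 = 0.9292
UCL_s = B₄·s̄ = 1.882 × 0.9292 = 1.7487

1.75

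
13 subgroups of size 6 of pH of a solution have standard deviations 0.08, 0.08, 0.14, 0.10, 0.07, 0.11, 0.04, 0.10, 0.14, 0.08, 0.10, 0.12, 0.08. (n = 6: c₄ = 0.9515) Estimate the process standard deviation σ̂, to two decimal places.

s̄ = (0.08 + 0.08 + 0.14 + 0.10 + 0.07 + 0.11 + 0.04 + 0.10 + 0.14 + 0.08 + 0.10 + 0.12 + 0.08) / 13 = 0.0954
σ̂ = s̄ / c₄ = 0.0954 / 0.9515 = 0.1002

0.10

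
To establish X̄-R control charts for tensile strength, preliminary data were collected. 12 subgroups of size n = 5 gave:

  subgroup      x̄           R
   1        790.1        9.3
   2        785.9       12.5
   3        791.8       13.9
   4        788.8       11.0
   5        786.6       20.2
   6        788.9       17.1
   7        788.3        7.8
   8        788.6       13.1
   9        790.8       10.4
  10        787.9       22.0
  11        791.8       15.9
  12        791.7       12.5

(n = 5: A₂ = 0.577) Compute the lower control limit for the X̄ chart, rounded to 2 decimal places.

X̄̄ = (790.1 + 785.9 + 791.8 + 788.8 + 786.6 + 788.9 + 788.3 + 788.6 + 790.8 + 787.9 + 791.8 + 791.7) / 12 = 9471.2000 / 12 = 789.2667
R̄ = (9.3 + 12.5 + 13.9 + 11.0 + 20.2 + 17.1 + 7.8 + 13.1 + 10.4 + 22.0 + 15.9 + 12.5) / 12 = 165.7000 / 12 = 13.8083
LCL = X̄̄ − A₂·R̄ = 789.2667 − 0.577 × 13.8083 = 781.2993

781.30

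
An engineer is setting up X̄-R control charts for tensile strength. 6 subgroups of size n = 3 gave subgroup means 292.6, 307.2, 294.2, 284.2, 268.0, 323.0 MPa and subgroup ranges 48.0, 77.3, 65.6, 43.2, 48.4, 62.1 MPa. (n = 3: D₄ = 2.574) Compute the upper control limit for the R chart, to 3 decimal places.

R̄ = (48.0 + 77.3 + 65.6 + 43.2 + 48.4 + 62.1) / 6 = 344.6000 / 6 = 57.4333
UCL_R = D₄·R̄ = 2.574 × 57.4333 = 147.8334

147.833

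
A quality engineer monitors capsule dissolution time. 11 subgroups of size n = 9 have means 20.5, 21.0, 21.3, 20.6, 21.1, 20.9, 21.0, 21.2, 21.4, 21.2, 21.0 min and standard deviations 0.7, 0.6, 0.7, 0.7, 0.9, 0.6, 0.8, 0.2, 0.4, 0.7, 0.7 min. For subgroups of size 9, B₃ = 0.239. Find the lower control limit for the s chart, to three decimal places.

0.152

s̄ = (0.7 + 0.6 + 0.7 + 0.7 + 0.9 + 0.6 + 0.8 + 0.2 + 0.4 + 0.7 + 0.7) / 11 = 0.6364
LCL_s = B₃·s̄ = 0.239 × 0.6364 = 0.1521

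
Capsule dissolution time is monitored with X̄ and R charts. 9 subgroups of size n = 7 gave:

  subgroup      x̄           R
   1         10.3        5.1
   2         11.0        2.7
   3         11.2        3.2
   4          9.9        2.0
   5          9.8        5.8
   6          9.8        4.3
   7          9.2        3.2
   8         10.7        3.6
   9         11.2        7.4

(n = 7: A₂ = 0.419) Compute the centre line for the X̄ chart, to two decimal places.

X̄̄ = (10.3 + 11.0 + 11.2 + 9.9 + 9.8 + 9.8 + 9.2 + 10.7 + 11.2) / 9 = 93.1000 / 9 = 10.3444
CL = X̄̄ = 10.3444

10.34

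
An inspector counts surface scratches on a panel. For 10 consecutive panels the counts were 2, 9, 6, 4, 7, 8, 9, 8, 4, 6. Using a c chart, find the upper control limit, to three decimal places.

13.830

c̄ = (2 + 9 + 6 + 4 + 7 + 8 + 9 + 8 + 4 + 6) / 10 = 63 / 10 = 6.3000
UCL = c̄ + 3√c̄ = 6.3000 + 3 × √6.3000 = 6.3000 + 3 × 2.5100 = 13.8299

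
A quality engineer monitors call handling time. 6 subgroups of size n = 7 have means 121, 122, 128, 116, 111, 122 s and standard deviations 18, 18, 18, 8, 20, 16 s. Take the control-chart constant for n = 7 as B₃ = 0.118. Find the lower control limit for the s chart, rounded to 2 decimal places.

1.93

s̄ = (18 + 18 + 18 + 8 + 20 + 16) / 6 = 16.3333
LCL_s = B₃·s̄ = 0.118 × 16.3333 = 1.9273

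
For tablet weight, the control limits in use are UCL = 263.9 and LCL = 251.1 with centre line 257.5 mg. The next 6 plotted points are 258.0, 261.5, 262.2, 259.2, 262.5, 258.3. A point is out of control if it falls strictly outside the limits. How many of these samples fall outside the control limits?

All 6 points lie within [251.1, 263.9].

0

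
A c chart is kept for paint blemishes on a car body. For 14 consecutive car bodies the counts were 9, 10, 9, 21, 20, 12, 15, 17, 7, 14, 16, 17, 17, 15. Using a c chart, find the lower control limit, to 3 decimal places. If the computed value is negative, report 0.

c̄ = (9 + 10 + 9 + 21 + 20 + 12 + 15 + 17 + 7 + 14 + 16 + 17 + 17 + 15) / 14 = 199 / 14 = 14.2143
LCL = c̄ − 3√c̄ = 14.2143 − 3 × 3.7702 = 2.9037

2.904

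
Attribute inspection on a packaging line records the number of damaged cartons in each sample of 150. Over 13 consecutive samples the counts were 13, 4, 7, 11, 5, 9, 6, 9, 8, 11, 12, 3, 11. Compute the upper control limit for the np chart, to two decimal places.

16.83

p̄ = Σdᵢ / (k·n) = 109 / (13 × 150) = 0.05590
UCL = np̄ + 3·√(np̄(1−p̄)) = 8.3846 + 3 × √(8.3846×0.94410) = 8.3846 + 3 × 2.8135 = 16.8252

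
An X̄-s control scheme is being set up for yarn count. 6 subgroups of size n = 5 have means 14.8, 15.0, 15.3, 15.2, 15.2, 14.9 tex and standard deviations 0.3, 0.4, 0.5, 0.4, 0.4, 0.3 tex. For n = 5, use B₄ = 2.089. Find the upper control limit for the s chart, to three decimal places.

s̄ = (0.3 + 0.4 + 0.5 + 0.4 + 0.4 + 0.3) / 6 = 0.3833
UCL_s = B₄·s̄ = 2.089 × 0.3833 = 0.8008

0.801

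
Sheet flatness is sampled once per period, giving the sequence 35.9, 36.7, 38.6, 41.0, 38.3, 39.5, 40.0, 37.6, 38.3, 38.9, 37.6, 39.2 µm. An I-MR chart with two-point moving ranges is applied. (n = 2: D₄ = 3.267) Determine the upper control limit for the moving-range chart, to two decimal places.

4.78

Moving ranges: 0.8, 1.9, 2.4, 2.7, 1.2, 0.5, 2.4, 0.7, 0.6, 1.3, 1.6; M̄R̄ = 16.1000 / 11 = 1.4636
UCL_MR = D₄·M̄R̄ = 3.267 × 1.4636 = 4.7817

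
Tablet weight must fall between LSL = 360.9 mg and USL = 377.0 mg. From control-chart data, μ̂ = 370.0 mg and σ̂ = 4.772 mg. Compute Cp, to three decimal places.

Cp = (USL − LSL) / (6σ̂) = (377.0 − 360.9) / (6 × 4.772) = 16.1000 / 28.6320 = 0.5623

0.562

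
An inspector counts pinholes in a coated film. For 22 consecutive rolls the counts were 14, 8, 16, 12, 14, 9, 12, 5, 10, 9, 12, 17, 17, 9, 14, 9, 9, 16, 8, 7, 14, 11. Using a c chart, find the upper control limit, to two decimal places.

21.61

c̄ = (14 + 8 + 16 + 12 + 14 + 9 + 12 + 5 + 10 + 9 + 12 + 17 + 17 + 9 + 14 + 9 + 9 + 16 + 8 + 7 + 14 + 11) / 22 = 252 / 22 = 11.4545
UCL = c̄ + 3√c̄ = 11.4545 + 3 × √11.4545 = 11.4545 + 3 × 3.3845 = 21.6079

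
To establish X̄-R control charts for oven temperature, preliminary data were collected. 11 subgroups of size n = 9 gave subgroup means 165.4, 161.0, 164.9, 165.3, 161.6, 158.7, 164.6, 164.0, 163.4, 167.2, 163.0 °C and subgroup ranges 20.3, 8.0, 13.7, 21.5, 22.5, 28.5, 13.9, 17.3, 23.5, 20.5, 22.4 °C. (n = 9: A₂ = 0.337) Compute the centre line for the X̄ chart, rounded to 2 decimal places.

163.55

X̄̄ = (165.4 + 161.0 + 164.9 + 165.3 + 161.6 + 158.7 + 164.6 + 164.0 + 163.4 + 167.2 + 163.0) / 11 = 1799.1000 / 11 = 163.5545
CL = X̄̄ = 163.5545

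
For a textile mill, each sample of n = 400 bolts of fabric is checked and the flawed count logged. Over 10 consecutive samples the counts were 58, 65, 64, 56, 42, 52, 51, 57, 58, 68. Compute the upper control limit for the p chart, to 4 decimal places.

0.1952

p̄ = Σdᵢ / (k·n) = 571 / (10 × 400) = 0.14275
UCL = p̄ + 3·√(p̄(1−p̄)/n) = 0.14275 + 3 × √(0.14275×0.85725/400) = 0.14275 + 3 × 0.01749 = 0.19522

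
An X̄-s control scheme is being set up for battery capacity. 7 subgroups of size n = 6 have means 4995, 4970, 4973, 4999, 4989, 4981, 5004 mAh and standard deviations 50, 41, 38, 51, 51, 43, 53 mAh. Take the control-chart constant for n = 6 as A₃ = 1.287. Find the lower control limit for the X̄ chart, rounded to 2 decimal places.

4927.16

X̄̄ = (4995 + 4970 + 4973 + 4999 + 4989 + 4981 + 5004) / 7 = 4987.2857
s̄ = (50 + 41 + 38 + 51 + 51 + 43 + 53) / 7 = 46.7143
LCL = X̄̄ − A₃·s̄ = 4987.2857 − 1.287 × 46.7143 = 4927.1644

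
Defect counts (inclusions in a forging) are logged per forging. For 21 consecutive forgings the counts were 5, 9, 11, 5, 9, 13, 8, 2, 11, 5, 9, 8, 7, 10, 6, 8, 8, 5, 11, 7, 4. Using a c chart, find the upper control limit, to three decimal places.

15.973

c̄ = (5 + 9 + 11 + 5 + 9 + 13 + 8 + 2 + 11 + 5 + 9 + 8 + 7 + 10 + 6 + 8 + 8 + 5 + 11 + 7 + 4) / 21 = 161 / 21 = 7.6667
UCL = c̄ + 3√c̄ = 7.6667 + 3 × √7.6667 = 7.6667 + 3 × 2.7689 = 15.9733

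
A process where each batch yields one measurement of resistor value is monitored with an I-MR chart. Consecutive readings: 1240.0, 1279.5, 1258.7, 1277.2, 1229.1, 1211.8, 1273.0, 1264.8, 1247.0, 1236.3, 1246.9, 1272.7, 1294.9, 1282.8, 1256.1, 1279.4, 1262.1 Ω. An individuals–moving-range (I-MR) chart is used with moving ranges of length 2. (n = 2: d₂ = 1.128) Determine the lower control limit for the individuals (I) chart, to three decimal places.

X̄ = (1240.0 + 1279.5 + 1258.7 + 1277.2 + 1229.1 + 1211.8 + 1273.0 + 1264.8 + 1247.0 + 1236.3 + 1246.9 + 1272.7 + 1294.9 + 1282.8 + 1256.1 + 1279.4 + 1262.1) / 17 = 1259.5471
Moving ranges: 39.5, 20.8, 18.5, 48.1, 17.3, 61.2, 8.2, 17.8, 10.7, 10.6, 25.8, 22.2, 12.1, 26.7, 23.3, 17.3; M̄R̄ = 380.1000 / 16 = 23.7563
LCL = X̄ − 3·M̄R̄/d₂ = 1259.5471 − 3 × 23.7563 / 1.128 = 1196.3655

1196.366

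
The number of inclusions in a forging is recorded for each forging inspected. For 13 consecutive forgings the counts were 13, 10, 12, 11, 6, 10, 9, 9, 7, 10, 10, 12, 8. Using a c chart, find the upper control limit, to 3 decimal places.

c̄ = (13 + 10 + 12 + 11 + 6 + 10 + 9 + 9 + 7 + 10 + 10 + 12 + 8) / 13 = 127 / 13 = 9.7692
UCL = c̄ + 3√c̄ = 9.7692 + 3 × √9.7692 = 9.7692 + 3 × 3.1256 = 19.1460

19.146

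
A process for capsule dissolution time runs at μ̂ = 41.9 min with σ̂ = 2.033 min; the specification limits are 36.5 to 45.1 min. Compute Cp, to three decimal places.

Cp = (USL − LSL) / (6σ̂) = (45.1 − 36.5) / (6 × 2.033) = 8.6000 / 12.1980 = 0.7050

0.705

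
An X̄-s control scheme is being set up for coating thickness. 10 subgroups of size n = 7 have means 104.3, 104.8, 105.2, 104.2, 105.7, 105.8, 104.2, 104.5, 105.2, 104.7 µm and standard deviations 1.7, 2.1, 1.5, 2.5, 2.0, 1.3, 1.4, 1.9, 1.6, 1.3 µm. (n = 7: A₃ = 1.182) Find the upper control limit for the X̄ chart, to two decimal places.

106.90

X̄̄ = (104.3 + 104.8 + 105.2 + 104.2 + 105.7 + 105.8 + 104.2 + 104.5 + 105.2 + 104.7) / 10 = 104.8600
s̄ = (1.7 + 2.1 + 1.5 + 2.5 + 2.0 + 1.3 + 1.4 + 1.9 + 1.6 + 1.3) / 10 = 1.7300
UCL = X̄̄ + A₃·s̄ = 104.8600 + 1.182 × 1.7300 = 106.9049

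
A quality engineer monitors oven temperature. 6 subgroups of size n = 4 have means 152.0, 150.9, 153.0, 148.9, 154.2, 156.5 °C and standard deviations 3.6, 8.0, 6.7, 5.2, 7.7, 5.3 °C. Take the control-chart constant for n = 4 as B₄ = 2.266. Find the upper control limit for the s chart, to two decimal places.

13.78

s̄ = (3.6 + 8.0 + 6.7 + 5.2 + 7.7 + 5.3) / 6 = 6.0833
UCL_s = B₄·s̄ = 2.266 × 6.0833 = 13.7848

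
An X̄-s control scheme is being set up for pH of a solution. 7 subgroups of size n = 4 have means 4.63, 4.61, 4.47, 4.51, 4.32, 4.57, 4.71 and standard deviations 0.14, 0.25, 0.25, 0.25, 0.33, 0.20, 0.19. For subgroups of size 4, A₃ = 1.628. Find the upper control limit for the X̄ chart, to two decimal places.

X̄̄ = (4.63 + 4.61 + 4.47 + 4.51 + 4.32 + 4.57 + 4.71) / 7 = 4.5457
s̄ = (0.14 + 0.25 + 0.25 + 0.25 + 0.33 + 0.20 + 0.19) / 7 = 0.2300
UCL = X̄̄ + A₃·s̄ = 4.5457 + 1.628 × 0.2300 = 4.9202

4.92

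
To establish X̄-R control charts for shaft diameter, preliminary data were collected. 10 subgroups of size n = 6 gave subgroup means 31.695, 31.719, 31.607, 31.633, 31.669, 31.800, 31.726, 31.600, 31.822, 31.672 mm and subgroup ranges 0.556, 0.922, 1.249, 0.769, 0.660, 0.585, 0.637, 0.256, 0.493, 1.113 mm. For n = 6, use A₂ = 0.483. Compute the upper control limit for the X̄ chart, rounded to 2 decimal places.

32.04

X̄̄ = (31.695 + 31.719 + 31.607 + 31.633 + 31.669 + 31.800 + 31.726 + 31.600 + 31.822 + 31.672) / 10 = 316.9430 / 10 = 31.6943
R̄ = (0.556 + 0.922 + 1.249 + 0.769 + 0.660 + 0.585 + 0.637 + 0.256 + 0.493 + 1.113) / 10 = 7.2400 / 10 = 0.7240
UCL = X̄̄ + A₂·R̄ = 31.6943 + 0.483 × 0.7240 = 32.0440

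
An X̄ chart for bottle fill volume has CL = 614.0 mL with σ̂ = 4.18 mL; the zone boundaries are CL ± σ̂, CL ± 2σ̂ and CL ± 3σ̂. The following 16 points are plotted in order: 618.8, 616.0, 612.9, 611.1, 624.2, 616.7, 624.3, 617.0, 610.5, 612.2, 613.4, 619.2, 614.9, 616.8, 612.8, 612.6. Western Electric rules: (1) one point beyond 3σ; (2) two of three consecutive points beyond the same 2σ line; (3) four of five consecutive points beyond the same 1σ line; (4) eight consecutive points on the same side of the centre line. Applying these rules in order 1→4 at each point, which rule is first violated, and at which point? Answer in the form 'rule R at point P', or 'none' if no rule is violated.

rule 2 at point 7

Zone of each point (C = within 1σ̂, B = 1σ̂–2σ̂, A = 2σ̂–3σ̂, * = beyond 3σ̂; sign = side of CL): 1:+B, 2:+C, 3:-C, 4:-C, 5:+A, 6:+C, 7:+A, 8:+C, 9:-C, 10:-C, 11:-C, 12:+B, 13:+C, 14:+C, 15:-C, 16:-C
Rule 2 (two of three consecutive points beyond the same 2σ limit) is satisfied at point 7.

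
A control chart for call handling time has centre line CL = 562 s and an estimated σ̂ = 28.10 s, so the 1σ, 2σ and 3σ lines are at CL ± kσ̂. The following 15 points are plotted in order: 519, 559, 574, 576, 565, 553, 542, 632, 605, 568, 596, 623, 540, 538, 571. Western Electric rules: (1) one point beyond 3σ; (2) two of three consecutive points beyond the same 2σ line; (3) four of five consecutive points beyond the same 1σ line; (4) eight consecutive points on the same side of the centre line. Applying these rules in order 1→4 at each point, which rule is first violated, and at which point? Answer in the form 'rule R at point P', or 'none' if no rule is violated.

Zone of each point (C = within 1σ̂, B = 1σ̂–2σ̂, A = 2σ̂–3σ̂, * = beyond 3σ̂; sign = side of CL): 1:-B, 2:-C, 3:+C, 4:+C, 5:+C, 6:-C, 7:-C, 8:+A, 9:+B, 10:+C, 11:+B, 12:+A, 13:-C, 14:-C, 15:+C
Rule 3 (four of five consecutive points beyond the same 1σ limit) is satisfied at point 12.

rule 3 at point 12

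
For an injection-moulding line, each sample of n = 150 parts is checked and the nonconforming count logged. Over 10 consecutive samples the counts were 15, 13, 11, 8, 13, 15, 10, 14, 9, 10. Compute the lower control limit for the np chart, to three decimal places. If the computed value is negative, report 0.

1.908

p̄ = Σdᵢ / (k·n) = 118 / (10 × 150) = 0.07867
LCL = np̄ − 3·√(np̄(1−p̄)) = 11.8000 − 3 × 3.2972 = 1.9083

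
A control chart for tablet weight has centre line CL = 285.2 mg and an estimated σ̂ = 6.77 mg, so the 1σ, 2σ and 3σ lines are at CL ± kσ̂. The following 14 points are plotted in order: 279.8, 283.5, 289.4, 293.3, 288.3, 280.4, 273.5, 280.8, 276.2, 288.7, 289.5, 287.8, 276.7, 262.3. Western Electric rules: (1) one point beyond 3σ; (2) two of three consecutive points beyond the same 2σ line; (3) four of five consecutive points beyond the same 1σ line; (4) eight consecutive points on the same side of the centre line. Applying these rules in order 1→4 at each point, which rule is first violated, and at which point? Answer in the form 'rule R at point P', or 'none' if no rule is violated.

rule 1 at point 14

Zone of each point (C = within 1σ̂, B = 1σ̂–2σ̂, A = 2σ̂–3σ̂, * = beyond 3σ̂; sign = side of CL): 1:-C, 2:-C, 3:+C, 4:+B, 5:+C, 6:-C, 7:-B, 8:-C, 9:-B, 10:+C, 11:+C, 12:+C, 13:-B, 14:-*
Rule 1 (one point beyond the 3σ limits) is satisfied at point 14.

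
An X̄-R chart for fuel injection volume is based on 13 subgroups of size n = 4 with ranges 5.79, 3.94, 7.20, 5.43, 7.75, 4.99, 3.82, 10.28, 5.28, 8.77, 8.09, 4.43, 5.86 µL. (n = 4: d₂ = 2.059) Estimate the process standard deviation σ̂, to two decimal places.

R̄ = (5.79 + 3.94 + 7.20 + 5.43 + 7.75 + 4.99 + 3.82 + 10.28 + 5.28 + 8.77 + 8.09 + 4.43 + 5.86) / 13 = 6.2792
σ̂ = R̄ / d₂ = 6.2792 / 2.059 = 3.0497

3.05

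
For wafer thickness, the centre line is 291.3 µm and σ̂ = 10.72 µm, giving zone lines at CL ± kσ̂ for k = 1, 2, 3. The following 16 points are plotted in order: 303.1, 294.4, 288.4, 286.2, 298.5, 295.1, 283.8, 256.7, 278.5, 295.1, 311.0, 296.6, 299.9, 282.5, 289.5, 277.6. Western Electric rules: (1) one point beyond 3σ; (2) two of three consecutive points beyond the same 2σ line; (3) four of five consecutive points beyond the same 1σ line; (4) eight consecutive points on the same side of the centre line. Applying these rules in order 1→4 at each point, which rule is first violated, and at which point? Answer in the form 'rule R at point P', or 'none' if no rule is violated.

rule 1 at point 8

Zone of each point (C = within 1σ̂, B = 1σ̂–2σ̂, A = 2σ̂–3σ̂, * = beyond 3σ̂; sign = side of CL): 1:+B, 2:+C, 3:-C, 4:-C, 5:+C, 6:+C, 7:-C, 8:-*, 9:-B, 10:+C, 11:+B, 12:+C, 13:+C, 14:-C, 15:-C, 16:-B
Rule 1 (one point beyond the 3σ limits) is satisfied at point 8.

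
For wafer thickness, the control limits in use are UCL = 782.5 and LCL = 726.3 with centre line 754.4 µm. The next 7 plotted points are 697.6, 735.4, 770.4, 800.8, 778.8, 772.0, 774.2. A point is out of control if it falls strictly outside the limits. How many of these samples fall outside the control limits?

2

Compare each point to [726.3, 782.5]: sample 1 = 697.6 < LCL; sample 4 = 800.8 > UCL.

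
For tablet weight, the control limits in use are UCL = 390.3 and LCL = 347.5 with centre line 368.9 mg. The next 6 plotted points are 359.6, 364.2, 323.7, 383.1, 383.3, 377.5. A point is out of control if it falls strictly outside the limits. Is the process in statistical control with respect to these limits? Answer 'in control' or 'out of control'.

Compare each point to [347.5, 390.3]: sample 3 = 323.7 < LCL.

out of control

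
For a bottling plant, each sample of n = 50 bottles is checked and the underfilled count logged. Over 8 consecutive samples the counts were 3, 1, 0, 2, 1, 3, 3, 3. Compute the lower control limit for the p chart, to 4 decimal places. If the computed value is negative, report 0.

p̄ = Σdᵢ / (k·n) = 16 / (8 × 50) = 0.04000
LCL = p̄ − 3·√(p̄(1−p̄)/n) = 0.04000 − 3 × 0.02771 = -0.04314 → 0 (negative, so LCL = 0)

0.0000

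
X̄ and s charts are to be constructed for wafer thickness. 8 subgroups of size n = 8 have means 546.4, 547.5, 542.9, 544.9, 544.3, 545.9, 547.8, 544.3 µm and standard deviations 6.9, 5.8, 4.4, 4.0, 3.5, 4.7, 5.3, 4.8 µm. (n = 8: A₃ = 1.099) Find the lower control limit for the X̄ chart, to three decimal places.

540.087

X̄̄ = (546.4 + 547.5 + 542.9 + 544.9 + 544.3 + 545.9 + 547.8 + 544.3) / 8 = 545.5000
s̄ = (6.9 + 5.8 + 4.4 + 4.0 + 3.5 + 4.7 + 5.3 + 4.8) / 8 = 4.9250
LCL = X̄̄ − A₃·s̄ = 545.5000 − 1.099 × 4.9250 = 540.0874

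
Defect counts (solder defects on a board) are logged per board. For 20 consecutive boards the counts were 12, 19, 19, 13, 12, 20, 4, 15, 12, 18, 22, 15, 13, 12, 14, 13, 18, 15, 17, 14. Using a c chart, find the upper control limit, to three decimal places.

c̄ = (12 + 19 + 19 + 13 + 12 + 20 + 4 + 15 + 12 + 18 + 22 + 15 + 13 + 12 + 14 + 13 + 18 + 15 + 17 + 14) / 20 = 297 / 20 = 14.8500
UCL = c̄ + 3√c̄ = 14.8500 + 3 × √14.8500 = 14.8500 + 3 × 3.8536 = 26.4107

26.411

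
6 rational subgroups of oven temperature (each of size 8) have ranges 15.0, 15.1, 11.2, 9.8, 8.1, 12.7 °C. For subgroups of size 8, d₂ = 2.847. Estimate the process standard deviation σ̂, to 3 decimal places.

R̄ = (15.0 + 15.1 + 11.2 + 9.8 + 8.1 + 12.7) / 6 = 11.9833
σ̂ = R̄ / d₂ = 11.9833 / 2.847 = 4.2091

4.209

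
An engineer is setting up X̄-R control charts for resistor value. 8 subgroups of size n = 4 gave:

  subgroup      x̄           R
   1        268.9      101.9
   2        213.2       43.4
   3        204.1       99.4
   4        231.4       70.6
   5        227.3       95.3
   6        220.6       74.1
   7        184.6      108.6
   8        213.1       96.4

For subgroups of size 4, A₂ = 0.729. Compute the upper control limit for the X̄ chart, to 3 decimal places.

X̄̄ = (268.9 + 213.2 + 204.1 + 231.4 + 227.3 + 220.6 + 184.6 + 213.1) / 8 = 1763.2000 / 8 = 220.4000
R̄ = (101.9 + 43.4 + 99.4 + 70.6 + 95.3 + 74.1 + 108.6 + 96.4) / 8 = 689.7000 / 8 = 86.2125
UCL = X̄̄ + A₂·R̄ = 220.4000 + 0.729 × 86.2125 = 283.2489

283.249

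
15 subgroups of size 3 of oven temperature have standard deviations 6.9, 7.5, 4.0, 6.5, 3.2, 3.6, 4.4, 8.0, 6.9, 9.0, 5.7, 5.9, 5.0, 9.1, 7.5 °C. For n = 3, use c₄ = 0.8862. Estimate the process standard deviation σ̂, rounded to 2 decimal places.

s̄ = (6.9 + 7.5 + 4.0 + 6.5 + 3.2 + 3.6 + 4.4 + 8.0 + 6.9 + 9.0 + 5.7 + 5.9 + 5.0 + 9.1 + 7.5) / 15 = 6.2133
σ̂ = s̄ / c₄ = 6.2133 / 0.8862 = 7.0112

7.01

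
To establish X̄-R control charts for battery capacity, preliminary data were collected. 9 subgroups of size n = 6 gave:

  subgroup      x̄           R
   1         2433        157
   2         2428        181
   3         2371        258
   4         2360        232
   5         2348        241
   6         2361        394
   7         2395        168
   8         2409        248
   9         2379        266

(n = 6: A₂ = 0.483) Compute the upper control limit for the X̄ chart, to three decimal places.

X̄̄ = (2433 + 2428 + 2371 + 2360 + 2348 + 2361 + 2395 + 2409 + 2379) / 9 = 21484.0000 / 9 = 2387.1111
R̄ = (157 + 181 + 258 + 232 + 241 + 394 + 168 + 248 + 266) / 9 = 2145.0000 / 9 = 238.3333
UCL = X̄̄ + A₂·R̄ = 2387.1111 + 0.483 × 238.3333 = 2502.2261

2502.226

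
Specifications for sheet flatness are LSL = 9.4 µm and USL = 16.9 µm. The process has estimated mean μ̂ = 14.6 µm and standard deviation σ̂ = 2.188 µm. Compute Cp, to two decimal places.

Cp = (USL − LSL) / (6σ̂) = (16.9 − 9.4) / (6 × 2.188) = 7.5000 / 13.1280 = 0.5713

0.57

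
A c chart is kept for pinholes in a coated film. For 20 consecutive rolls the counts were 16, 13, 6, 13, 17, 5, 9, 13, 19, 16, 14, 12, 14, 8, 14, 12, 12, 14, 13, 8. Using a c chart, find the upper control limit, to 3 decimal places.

c̄ = (16 + 13 + 6 + 13 + 17 + 5 + 9 + 13 + 19 + 16 + 14 + 12 + 14 + 8 + 14 + 12 + 12 + 14 + 13 + 8) / 20 = 248 / 20 = 12.4000
UCL = c̄ + 3√c̄ = 12.4000 + 3 × √12.4000 = 12.4000 + 3 × 3.5214 = 22.9641

22.964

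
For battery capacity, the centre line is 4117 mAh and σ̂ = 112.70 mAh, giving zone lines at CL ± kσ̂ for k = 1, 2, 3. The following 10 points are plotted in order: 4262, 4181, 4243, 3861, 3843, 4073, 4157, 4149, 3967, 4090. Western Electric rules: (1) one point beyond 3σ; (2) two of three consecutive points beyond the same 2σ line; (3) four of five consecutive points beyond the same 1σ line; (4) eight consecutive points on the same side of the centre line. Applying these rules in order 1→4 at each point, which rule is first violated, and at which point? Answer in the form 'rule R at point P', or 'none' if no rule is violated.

rule 2 at point 5

Zone of each point (C = within 1σ̂, B = 1σ̂–2σ̂, A = 2σ̂–3σ̂, * = beyond 3σ̂; sign = side of CL): 1:+B, 2:+C, 3:+B, 4:-A, 5:-A, 6:-C, 7:+C, 8:+C, 9:-B, 10:-C
Rule 2 (two of three consecutive points beyond the same 2σ limit) is satisfied at point 5.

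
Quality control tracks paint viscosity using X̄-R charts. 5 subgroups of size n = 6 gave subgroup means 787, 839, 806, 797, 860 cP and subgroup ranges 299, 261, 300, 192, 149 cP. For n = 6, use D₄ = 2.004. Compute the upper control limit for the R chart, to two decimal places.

481.36

R̄ = (299 + 261 + 300 + 192 + 149) / 5 = 1201.0000 / 5 = 240.2000
UCL_R = D₄·R̄ = 2.004 × 240.2000 = 481.3608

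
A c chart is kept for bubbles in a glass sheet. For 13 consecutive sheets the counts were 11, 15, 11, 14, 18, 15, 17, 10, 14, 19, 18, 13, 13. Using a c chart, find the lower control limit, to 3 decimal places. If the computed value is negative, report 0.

3.053

c̄ = (11 + 15 + 11 + 14 + 18 + 15 + 17 + 10 + 14 + 19 + 18 + 13 + 13) / 13 = 188 / 13 = 14.4615
LCL = c̄ − 3√c̄ = 14.4615 − 3 × 3.8028 = 3.0530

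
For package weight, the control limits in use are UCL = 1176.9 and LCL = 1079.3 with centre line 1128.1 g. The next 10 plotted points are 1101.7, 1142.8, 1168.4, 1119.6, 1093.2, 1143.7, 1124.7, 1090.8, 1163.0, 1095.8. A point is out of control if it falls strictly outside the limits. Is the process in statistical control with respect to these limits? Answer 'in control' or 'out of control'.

in control

All 10 points lie within [1079.3, 1176.9].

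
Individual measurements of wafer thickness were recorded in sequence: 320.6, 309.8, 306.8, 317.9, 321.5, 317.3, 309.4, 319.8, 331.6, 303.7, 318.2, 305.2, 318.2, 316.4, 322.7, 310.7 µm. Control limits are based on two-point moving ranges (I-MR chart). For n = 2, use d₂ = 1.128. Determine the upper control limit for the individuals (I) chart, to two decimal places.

342.44

X̄ = (320.6 + 309.8 + 306.8 + 317.9 + 321.5 + 317.3 + 309.4 + 319.8 + 331.6 + 303.7 + 318.2 + 305.2 + 318.2 + 316.4 + 322.7 + 310.7) / 16 = 315.6125
Moving ranges: 10.8, 3.0, 11.1, 3.6, 4.2, 7.9, 10.4, 11.8, 27.9, 14.5, 13.0, 13.0, 1.8, 6.3, 12.0; M̄R̄ = 151.3000 / 15 = 10.0867
UCL = X̄ + 3·M̄R̄/d₂ = 315.6125 + 3 × 10.0867 / 1.128 = 342.4387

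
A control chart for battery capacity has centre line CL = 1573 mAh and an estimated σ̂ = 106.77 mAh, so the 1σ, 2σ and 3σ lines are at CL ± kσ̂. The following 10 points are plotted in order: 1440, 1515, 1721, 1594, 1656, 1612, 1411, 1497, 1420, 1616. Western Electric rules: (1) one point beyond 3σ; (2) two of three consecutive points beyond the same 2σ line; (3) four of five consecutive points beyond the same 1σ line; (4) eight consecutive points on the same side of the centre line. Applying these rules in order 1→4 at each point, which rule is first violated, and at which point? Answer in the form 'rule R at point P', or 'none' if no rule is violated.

none

Zone of each point (C = within 1σ̂, B = 1σ̂–2σ̂, A = 2σ̂–3σ̂, * = beyond 3σ̂; sign = side of CL): 1:-B, 2:-C, 3:+B, 4:+C, 5:+C, 6:+C, 7:-B, 8:-C, 9:-B, 10:+C
No rule fires across all 10 points.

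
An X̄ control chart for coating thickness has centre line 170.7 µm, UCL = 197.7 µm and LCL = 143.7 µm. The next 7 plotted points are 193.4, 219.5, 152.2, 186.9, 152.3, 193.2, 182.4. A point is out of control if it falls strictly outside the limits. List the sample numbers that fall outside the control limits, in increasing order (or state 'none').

2

Compare each point to [143.7, 197.7]: sample 2 = 219.5 > UCL.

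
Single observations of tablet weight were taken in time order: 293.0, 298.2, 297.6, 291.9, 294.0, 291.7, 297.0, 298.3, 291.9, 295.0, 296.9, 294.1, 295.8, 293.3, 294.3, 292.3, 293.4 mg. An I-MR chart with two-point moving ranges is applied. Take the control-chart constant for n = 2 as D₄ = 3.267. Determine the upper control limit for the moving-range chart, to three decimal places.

9.188

Moving ranges: 5.2, 0.6, 5.7, 2.1, 2.3, 5.3, 1.3, 6.4, 3.1, 1.9, 2.8, 1.7, 2.5, 1.0, 2.0, 1.1; M̄R̄ = 45.0000 / 16 = 2.8125
UCL_MR = D₄·M̄R̄ = 3.267 × 2.8125 = 9.1884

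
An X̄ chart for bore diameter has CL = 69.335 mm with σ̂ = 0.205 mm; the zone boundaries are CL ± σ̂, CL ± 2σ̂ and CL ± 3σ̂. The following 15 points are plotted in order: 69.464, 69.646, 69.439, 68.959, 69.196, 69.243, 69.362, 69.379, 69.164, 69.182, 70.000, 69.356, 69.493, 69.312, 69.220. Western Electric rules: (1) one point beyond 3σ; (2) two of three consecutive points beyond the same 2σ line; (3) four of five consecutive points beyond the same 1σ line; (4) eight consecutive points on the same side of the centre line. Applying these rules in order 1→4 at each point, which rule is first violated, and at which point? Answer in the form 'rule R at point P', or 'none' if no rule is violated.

Zone of each point (C = within 1σ̂, B = 1σ̂–2σ̂, A = 2σ̂–3σ̂, * = beyond 3σ̂; sign = side of CL): 1:+C, 2:+B, 3:+C, 4:-B, 5:-C, 6:-C, 7:+C, 8:+C, 9:-C, 10:-C, 11:+*, 12:+C, 13:+C, 14:-C, 15:-C
Rule 1 (one point beyond the 3σ limits) is satisfied at point 11.

rule 1 at point 11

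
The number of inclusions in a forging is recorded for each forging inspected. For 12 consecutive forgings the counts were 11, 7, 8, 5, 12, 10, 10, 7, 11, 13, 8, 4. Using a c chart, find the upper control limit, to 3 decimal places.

c̄ = (11 + 7 + 8 + 5 + 12 + 10 + 10 + 7 + 11 + 13 + 8 + 4) / 12 = 106 / 12 = 8.8333
UCL = c̄ + 3√c̄ = 8.8333 + 3 × √8.8333 = 8.8333 + 3 × 2.9721 = 17.7496

17.750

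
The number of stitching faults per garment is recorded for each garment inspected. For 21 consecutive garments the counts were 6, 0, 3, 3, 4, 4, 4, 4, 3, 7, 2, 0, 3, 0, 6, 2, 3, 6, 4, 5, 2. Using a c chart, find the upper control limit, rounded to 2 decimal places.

c̄ = (6 + 0 + 3 + 3 + 4 + 4 + 4 + 4 + 3 + 7 + 2 + 0 + 3 + 0 + 6 + 2 + 3 + 6 + 4 + 5 + 2) / 21 = 71 / 21 = 3.3810
UCL = c̄ + 3√c̄ = 3.3810 + 3 × √3.3810 = 3.3810 + 3 × 1.8387 = 8.8972

8.90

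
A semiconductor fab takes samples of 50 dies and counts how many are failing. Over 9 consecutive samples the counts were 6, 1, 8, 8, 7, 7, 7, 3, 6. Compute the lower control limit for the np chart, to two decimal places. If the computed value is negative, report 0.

0.00

p̄ = Σdᵢ / (k·n) = 53 / (9 × 50) = 0.11778
LCL = np̄ − 3·√(np̄(1−p̄)) = 5.8889 − 3 × 2.2793 = -0.9491 → 0 (negative, so LCL = 0)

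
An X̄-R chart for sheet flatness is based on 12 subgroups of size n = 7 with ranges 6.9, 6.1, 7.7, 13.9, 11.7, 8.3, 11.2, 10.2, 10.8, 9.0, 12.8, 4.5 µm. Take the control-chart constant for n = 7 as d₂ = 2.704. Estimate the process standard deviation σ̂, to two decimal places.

3.49

R̄ = (6.9 + 6.1 + 7.7 + 13.9 + 11.7 + 8.3 + 11.2 + 10.2 + 10.8 + 9.0 + 12.8 + 4.5) / 12 = 9.4250
σ̂ = R̄ / d₂ = 9.4250 / 2.704 = 3.4856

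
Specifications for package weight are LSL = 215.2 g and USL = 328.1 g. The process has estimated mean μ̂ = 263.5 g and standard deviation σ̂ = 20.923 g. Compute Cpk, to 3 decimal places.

Cpu = (USL − μ̂) / (3σ̂) = (328.1 − 263.5) / (3 × 20.923) = 1.0292; Cpl = (μ̂ − LSL) / (3σ̂) = (263.5 − 215.2) / (3 × 20.923) = 0.7695; Cpk = min(Cpu, Cpl) = 0.7695

0.769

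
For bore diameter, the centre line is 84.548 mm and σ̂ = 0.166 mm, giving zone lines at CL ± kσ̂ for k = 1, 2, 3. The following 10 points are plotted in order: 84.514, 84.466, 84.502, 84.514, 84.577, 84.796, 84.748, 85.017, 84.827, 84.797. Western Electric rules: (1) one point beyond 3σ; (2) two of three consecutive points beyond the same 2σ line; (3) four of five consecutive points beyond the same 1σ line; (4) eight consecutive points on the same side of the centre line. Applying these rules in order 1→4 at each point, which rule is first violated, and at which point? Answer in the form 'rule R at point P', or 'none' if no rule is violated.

rule 3 at point 9

Zone of each point (C = within 1σ̂, B = 1σ̂–2σ̂, A = 2σ̂–3σ̂, * = beyond 3σ̂; sign = side of CL): 1:-C, 2:-C, 3:-C, 4:-C, 5:+C, 6:+B, 7:+B, 8:+A, 9:+B, 10:+B
Rule 3 (four of five consecutive points beyond the same 1σ limit) is satisfied at point 9.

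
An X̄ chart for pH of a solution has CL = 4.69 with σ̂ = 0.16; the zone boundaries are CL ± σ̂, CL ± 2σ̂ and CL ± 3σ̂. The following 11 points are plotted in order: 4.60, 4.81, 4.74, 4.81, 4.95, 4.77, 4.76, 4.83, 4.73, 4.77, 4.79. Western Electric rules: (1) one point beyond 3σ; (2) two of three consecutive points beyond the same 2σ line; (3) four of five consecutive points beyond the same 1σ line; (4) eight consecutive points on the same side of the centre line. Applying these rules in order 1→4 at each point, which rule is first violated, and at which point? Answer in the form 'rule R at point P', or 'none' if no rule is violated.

Zone of each point (C = within 1σ̂, B = 1σ̂–2σ̂, A = 2σ̂–3σ̂, * = beyond 3σ̂; sign = side of CL): 1:-C, 2:+C, 3:+C, 4:+C, 5:+B, 6:+C, 7:+C, 8:+C, 9:+C, 10:+C, 11:+C
Rule 4 (eight consecutive points on the same side of the centre line) is satisfied at point 9.

rule 4 at point 9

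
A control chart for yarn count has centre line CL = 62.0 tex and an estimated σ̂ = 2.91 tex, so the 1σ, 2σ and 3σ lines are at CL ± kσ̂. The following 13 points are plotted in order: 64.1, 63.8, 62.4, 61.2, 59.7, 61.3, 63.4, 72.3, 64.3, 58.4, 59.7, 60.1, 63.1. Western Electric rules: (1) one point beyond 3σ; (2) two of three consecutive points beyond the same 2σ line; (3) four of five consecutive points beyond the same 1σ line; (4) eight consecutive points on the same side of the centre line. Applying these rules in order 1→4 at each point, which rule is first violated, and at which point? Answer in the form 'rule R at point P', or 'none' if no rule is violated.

rule 1 at point 8

Zone of each point (C = within 1σ̂, B = 1σ̂–2σ̂, A = 2σ̂–3σ̂, * = beyond 3σ̂; sign = side of CL): 1:+C, 2:+C, 3:+C, 4:-C, 5:-C, 6:-C, 7:+C, 8:+*, 9:+C, 10:-B, 11:-C, 12:-C, 13:+C
Rule 1 (one point beyond the 3σ limits) is satisfied at point 8.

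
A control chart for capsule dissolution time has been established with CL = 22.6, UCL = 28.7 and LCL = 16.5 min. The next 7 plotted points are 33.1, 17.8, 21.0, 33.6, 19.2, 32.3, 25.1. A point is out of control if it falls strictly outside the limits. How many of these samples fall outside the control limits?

Compare each point to [16.5, 28.7]: sample 1 = 33.1 > UCL; sample 4 = 33.6 > UCL; sample 6 = 32.3 > UCL.

3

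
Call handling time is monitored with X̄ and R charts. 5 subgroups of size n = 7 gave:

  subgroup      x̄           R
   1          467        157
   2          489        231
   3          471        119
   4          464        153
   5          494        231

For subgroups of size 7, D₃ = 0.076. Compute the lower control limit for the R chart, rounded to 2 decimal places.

13.54

R̄ = (157 + 231 + 119 + 153 + 231) / 5 = 891.0000 / 5 = 178.2000
LCL_R = D₃·R̄ = 0.076 × 178.2000 = 13.5432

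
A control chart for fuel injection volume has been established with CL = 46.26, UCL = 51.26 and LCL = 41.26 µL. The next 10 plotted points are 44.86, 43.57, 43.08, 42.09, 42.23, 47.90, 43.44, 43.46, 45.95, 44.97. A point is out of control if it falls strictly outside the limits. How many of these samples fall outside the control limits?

0

All 10 points lie within [41.26, 51.26].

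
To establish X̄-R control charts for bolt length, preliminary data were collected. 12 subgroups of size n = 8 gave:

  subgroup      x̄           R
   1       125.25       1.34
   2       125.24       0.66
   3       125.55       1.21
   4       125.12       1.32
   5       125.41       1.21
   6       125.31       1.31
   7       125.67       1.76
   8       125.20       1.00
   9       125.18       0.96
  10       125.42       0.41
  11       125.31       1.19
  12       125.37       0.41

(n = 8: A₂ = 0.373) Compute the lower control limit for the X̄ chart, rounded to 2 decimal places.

124.94

X̄̄ = (125.25 + 125.24 + 125.55 + 125.12 + 125.41 + 125.31 + 125.67 + 125.20 + 125.18 + 125.42 + 125.31 + 125.37) / 12 = 1504.0300 / 12 = 125.3358
R̄ = (1.34 + 0.66 + 1.21 + 1.32 + 1.21 + 1.31 + 1.76 + 1.00 + 0.96 + 0.41 + 1.19 + 0.41) / 12 = 12.7800 / 12 = 1.0650
LCL = X̄̄ − A₂·R̄ = 125.3358 − 0.373 × 1.0650 = 124.9386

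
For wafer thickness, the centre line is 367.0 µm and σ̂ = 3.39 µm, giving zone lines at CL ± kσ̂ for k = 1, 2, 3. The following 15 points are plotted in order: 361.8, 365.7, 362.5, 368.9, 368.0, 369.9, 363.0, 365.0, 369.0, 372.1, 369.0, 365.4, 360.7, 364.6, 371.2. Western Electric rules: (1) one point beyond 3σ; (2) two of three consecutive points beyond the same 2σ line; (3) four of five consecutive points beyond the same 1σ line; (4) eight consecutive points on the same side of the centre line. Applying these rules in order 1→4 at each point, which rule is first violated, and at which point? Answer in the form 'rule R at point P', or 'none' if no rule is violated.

Zone of each point (C = within 1σ̂, B = 1σ̂–2σ̂, A = 2σ̂–3σ̂, * = beyond 3σ̂; sign = side of CL): 1:-B, 2:-C, 3:-B, 4:+C, 5:+C, 6:+C, 7:-B, 8:-C, 9:+C, 10:+B, 11:+C, 12:-C, 13:-B, 14:-C, 15:+B
No rule fires across all 15 points.

none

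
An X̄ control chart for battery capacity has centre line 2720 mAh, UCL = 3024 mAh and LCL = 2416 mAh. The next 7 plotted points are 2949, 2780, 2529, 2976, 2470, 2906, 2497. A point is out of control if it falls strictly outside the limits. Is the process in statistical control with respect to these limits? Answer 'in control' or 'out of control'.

in control

All 7 points lie within [2416, 3024].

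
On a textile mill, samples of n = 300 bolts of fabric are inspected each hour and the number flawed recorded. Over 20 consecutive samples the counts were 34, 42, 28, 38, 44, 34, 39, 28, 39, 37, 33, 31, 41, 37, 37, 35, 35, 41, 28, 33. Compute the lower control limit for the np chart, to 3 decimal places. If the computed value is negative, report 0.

p̄ = Σdᵢ / (k·n) = 714 / (20 × 300) = 0.11900
LCL = np̄ − 3·√(np̄(1−p̄)) = 35.7000 − 3 × 5.6082 = 18.8755

18.875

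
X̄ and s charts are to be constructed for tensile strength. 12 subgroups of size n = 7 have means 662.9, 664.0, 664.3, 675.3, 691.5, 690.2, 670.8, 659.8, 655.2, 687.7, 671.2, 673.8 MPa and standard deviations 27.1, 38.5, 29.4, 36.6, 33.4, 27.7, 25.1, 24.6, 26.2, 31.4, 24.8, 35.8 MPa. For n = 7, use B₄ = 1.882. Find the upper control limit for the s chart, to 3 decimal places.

s̄ = (27.1 + 38.5 + 29.4 + 36.6 + 33.4 + 27.7 + 25.1 + 24.6 + 26.2 + 31.4 + 24.8 + 35.8) / 12 = 30.0500
UCL_s = B₄·s̄ = 1.882 × 30.0500 = 56.5541

56.554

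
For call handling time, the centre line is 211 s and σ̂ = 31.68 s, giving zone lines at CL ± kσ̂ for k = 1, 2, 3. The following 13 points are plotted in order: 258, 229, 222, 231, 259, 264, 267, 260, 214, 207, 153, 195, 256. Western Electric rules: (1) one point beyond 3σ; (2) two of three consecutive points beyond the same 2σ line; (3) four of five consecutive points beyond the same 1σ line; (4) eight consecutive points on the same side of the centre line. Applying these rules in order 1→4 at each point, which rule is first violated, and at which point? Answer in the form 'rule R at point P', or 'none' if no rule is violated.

rule 3 at point 8

Zone of each point (C = within 1σ̂, B = 1σ̂–2σ̂, A = 2σ̂–3σ̂, * = beyond 3σ̂; sign = side of CL): 1:+B, 2:+C, 3:+C, 4:+C, 5:+B, 6:+B, 7:+B, 8:+B, 9:+C, 10:-C, 11:-B, 12:-C, 13:+B
Rule 3 (four of five consecutive points beyond the same 1σ limit) is satisfied at point 8.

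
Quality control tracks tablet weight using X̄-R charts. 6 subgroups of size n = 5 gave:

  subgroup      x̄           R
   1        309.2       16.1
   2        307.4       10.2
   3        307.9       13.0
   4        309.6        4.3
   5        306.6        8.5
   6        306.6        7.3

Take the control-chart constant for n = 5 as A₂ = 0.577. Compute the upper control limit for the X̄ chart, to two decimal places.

X̄̄ = (309.2 + 307.4 + 307.9 + 309.6 + 306.6 + 306.6) / 6 = 1847.3000 / 6 = 307.8833
R̄ = (16.1 + 10.2 + 13.0 + 4.3 + 8.5 + 7.3) / 6 = 59.4000 / 6 = 9.9000
UCL = X̄̄ + A₂·R̄ = 307.8833 + 0.577 × 9.9000 = 313.5956

313.60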